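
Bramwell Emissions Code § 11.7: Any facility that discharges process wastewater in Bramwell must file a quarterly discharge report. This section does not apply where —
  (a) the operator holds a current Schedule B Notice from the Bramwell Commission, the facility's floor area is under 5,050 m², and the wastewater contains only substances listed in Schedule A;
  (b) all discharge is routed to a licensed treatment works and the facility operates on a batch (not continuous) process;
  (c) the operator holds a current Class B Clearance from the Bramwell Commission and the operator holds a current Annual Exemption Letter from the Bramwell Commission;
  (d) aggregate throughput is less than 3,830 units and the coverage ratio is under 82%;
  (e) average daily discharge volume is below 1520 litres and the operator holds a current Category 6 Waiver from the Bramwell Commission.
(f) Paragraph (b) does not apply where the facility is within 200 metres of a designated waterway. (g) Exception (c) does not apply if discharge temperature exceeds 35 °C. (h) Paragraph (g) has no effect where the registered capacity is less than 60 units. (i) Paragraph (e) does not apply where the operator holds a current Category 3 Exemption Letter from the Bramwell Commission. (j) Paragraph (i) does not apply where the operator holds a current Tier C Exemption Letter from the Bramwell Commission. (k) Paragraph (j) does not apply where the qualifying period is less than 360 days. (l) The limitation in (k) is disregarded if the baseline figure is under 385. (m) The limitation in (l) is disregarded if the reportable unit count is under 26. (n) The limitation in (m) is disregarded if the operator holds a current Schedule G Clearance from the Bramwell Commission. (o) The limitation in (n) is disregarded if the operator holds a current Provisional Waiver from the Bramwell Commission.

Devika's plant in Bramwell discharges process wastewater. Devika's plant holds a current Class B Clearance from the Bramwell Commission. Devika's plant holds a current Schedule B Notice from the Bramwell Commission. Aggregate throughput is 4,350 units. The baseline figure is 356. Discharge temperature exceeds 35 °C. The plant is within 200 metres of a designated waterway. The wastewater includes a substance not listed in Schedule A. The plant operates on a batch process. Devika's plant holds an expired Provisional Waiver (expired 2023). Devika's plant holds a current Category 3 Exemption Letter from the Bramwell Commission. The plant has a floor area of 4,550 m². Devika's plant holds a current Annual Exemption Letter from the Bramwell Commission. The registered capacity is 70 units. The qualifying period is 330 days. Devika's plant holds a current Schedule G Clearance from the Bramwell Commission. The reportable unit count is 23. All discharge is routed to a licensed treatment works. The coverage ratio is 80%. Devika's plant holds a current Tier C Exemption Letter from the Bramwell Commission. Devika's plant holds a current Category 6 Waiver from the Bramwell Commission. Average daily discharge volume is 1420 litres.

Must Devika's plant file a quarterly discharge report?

No — exception (e) applies; Devika's plant is not required to file a quarterly discharge report.

Exception (a) fails — the wastewater includes a non-Schedule-A substance.
Exception (b): discharge is routed to a licensed treatment works; the facility operates on a batch process — every condition holds. Turning to paragraph (f): (f) operates against (b): the plant is within 200 m of a designated waterway. (b) is therefore removed.
All of (c)'s requirements are met (a current Class B Clearance is held; a current Annual Exemption Letter is held). But applying paragraphs (g)–(h): (g) operates against (c): discharge temperature exceeds 35 °C. (h) is not engaged (the registered capacity is 70 units, not less than 60 units), so (g) stands. So (c) is unavailable.
Exception (d) requires that aggregate throughput is less than 3,830 units; but aggregate throughput is 4,350 units, not less than 3,830 units, so (d) is unavailable.
All of (e)'s requirements are met (average daily discharge volume is 1420 litres, below the 1520 litres limit; a current Category 6 Waiver is held). Considering the limiting provisions: (i) would limit (e) — a current Category 3 Exemption Letter is held — but (j) sets (i) aside: (j) is engaged — a current Tier C Exemption Letter is held. (k) is triggered (the qualifying period is 330 days, less than the 360 days limit), but is itself disapplied by (l): (l) operates against (k): the baseline figure is 356, under the 385 limit. (m) operates (the reportable unit count is 23, under the 26 limit), but is displaced by (n): (n) is triggered — a current Schedule G Clearance is held. (o), which would lift (n), is not engaged — no current Provisional Waiver is held. Exception (e) stands.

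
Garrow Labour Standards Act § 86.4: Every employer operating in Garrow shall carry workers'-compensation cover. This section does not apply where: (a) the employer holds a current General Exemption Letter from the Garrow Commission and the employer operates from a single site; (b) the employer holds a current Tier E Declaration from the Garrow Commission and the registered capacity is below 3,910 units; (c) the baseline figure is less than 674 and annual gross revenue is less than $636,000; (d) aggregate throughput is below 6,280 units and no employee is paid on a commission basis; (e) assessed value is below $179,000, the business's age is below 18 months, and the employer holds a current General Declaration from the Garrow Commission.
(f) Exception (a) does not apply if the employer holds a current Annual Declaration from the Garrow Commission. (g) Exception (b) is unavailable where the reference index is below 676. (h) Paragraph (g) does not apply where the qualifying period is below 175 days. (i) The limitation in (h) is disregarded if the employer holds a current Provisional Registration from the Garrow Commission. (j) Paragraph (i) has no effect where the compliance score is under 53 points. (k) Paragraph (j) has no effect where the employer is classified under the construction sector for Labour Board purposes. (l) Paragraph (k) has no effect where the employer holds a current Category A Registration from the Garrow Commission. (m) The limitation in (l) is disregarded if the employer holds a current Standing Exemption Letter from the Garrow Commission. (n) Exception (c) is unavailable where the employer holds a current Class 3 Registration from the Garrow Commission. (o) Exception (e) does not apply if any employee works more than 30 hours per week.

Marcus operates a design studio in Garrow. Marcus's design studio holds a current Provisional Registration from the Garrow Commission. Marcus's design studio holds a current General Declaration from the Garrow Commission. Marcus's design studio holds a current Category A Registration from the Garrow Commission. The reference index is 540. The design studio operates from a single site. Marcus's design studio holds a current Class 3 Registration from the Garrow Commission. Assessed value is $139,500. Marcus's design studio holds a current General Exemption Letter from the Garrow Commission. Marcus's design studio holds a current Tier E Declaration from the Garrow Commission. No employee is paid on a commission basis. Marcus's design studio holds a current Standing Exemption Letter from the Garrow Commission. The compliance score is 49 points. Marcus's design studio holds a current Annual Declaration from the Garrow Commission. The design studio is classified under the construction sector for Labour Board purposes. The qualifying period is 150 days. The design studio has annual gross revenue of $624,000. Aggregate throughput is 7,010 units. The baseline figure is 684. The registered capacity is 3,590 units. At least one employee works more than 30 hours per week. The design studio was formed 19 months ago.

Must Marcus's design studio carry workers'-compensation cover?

Exception (a): a current General Exemption Letter is held; the employer operates from a single site — every condition holds. However, paragraph (f) must be considered: (f) operates against (a): a current Annual Declaration is held. Exception (a) does not apply.
Exception (b): a current Tier E Declaration is held; the registered capacity is 3,590 units, below the 3,910 units limit — every condition holds. Turning to paragraphs (g)–(m): (g) applies — the reference index is 540, below the 676 limit. (h) would limit (g) — the qualifying period is 150 days, below the 175 days limit — but (i) sets (h) aside: (i) is triggered — a current Provisional Registration is held. (j) is engaged (the compliance score is 49 points, under the 53 points limit), but yields to (k): (k) operates against (j): the design studio is classified under the construction sector. (l) is engaged (a current Category A Registration is held), but yields to (m): (m) operates against (l): a current Standing Exemption Letter is held. (b) is therefore removed.
Exception (c) does not apply: the baseline figure is 684, not less than 674.
Exception (d) does not apply: aggregate throughput is 7,010 units, not below 6,280 units.
Exception (e) requires that the business's age is below 18 months; but the business's age is 19 months, not below 18 months, so (e) is unavailable.
None of the exceptions is available; § 86.4 applies in full.

Yes — Marcus's design studio must carry workers'-compensation cover.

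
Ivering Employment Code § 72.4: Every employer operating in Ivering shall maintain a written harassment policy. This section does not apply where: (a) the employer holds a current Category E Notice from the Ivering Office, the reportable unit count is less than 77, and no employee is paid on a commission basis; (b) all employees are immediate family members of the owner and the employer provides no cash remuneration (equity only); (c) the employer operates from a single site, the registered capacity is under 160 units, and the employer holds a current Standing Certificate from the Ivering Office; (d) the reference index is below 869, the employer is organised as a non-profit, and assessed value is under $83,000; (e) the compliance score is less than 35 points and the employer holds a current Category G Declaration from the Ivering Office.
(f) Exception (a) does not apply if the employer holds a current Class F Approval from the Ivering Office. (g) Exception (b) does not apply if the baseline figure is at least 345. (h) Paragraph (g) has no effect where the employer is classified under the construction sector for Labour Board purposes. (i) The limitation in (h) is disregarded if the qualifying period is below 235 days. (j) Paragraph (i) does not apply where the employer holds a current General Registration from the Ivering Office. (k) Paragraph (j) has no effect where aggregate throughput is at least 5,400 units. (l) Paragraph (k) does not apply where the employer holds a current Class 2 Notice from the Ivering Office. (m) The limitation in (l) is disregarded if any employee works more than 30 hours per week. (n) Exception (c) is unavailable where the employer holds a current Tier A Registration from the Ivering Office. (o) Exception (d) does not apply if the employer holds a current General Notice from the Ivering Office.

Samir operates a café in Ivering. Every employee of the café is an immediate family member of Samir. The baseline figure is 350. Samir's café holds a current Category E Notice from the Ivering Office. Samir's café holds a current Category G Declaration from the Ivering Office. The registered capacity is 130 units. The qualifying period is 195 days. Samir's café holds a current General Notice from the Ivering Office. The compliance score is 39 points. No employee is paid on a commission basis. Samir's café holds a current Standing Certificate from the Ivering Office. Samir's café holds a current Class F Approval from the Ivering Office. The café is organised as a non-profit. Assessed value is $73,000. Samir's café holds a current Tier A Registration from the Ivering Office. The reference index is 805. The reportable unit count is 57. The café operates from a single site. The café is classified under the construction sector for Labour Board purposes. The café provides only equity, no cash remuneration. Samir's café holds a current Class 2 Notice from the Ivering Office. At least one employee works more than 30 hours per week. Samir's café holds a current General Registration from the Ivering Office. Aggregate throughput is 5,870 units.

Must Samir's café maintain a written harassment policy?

All of (a)'s requirements are met (a current Category E Notice is held; the reportable unit count is 57, less than the 77 limit; no employee is paid on commission). However, paragraph (f) must be considered: (f) operates — a current Class F Approval is held. Exception (a) does not apply.
All of (b)'s requirements are met (every employee is an immediate family member; remuneration is equity-only). But applying paragraphs (g)–(m): (g) is engaged — the baseline figure is 350, meeting the 345 threshold. (h) applies (the café is classified under the construction sector), but is displaced by (i): (i) is engaged — the qualifying period is 195 days, below the 235 days limit. (j) applies (a current General Registration is held), but is itself disapplied by (k): (k) operates against (j): aggregate throughput is 5,870 units, meeting the 5,400 units threshold. (l) is engaged (a current Class 2 Notice is held), but is displaced by (m): (m) is engaged — at least one employee exceeds 30 hours/week. (b) is therefore removed.
Exception (c)'s conditions are all satisfied: the employer operates from a single site; the registered capacity is 130 units, under the 160 units limit; a current Standing Certificate is held. Turning to paragraph (n): (n) operates — a current Tier A Registration is held. (c) is therefore removed.
Exception (d)'s conditions are all satisfied: the reference index is 805, below the 869 limit; the employer is a non-profit; assessed value is $73,000, under the $83,000 limit. But applying paragraph (o): (o) is engaged — a current General Notice is held. (d) is therefore removed.
Exception (e) does not apply: the compliance score is 39 points, not less than 35 points.
No exception applies. The general rule governs.

Yes — Samir's café must maintain a written harassment policy.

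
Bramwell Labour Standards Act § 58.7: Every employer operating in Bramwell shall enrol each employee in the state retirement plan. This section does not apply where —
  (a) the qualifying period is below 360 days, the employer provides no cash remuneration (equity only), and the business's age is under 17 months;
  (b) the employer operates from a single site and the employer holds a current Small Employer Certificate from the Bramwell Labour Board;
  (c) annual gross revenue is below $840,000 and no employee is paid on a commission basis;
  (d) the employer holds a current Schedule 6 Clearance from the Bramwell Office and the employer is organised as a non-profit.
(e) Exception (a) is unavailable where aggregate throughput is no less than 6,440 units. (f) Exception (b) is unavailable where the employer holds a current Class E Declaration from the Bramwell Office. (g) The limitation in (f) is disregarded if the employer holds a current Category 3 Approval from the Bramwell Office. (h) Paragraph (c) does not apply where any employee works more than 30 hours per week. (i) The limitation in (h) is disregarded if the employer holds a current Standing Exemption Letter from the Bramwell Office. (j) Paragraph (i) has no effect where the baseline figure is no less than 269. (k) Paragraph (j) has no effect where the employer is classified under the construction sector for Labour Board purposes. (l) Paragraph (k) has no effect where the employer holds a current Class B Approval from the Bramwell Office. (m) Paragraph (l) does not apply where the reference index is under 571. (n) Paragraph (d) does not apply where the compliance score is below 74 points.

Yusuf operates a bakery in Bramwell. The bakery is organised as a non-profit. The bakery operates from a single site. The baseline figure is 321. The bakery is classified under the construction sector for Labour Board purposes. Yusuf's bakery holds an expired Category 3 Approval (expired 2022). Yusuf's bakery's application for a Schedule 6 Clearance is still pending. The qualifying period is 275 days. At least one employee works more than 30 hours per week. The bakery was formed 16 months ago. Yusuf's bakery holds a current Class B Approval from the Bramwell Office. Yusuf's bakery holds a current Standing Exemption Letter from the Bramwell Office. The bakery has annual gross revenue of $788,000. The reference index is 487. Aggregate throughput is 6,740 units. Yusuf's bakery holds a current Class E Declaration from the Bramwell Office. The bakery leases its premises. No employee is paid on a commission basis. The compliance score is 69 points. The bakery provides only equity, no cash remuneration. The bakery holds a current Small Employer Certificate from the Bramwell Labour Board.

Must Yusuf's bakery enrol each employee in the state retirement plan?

Exception (a)'s conditions are all satisfied: the qualifying period is 275 days, below the 360 days limit; remuneration is equity-only; the business's age is 16 months, under the 17 months limit. However, paragraph (e) must be considered: (e) operates against (a): aggregate throughput is 6,740 units, meeting the 6,440 units threshold. So (a) is unavailable.
Exception (b)'s conditions are all satisfied: the employer operates from a single site; a current Small Employer Certificate is held. But applying paragraphs (f)–(g): (f) operates against (b): a current Class E Declaration is held. (g) is not triggered (there is no Category 3 Approval in force), so (f) stands. Exception (b) does not apply.
Exception (c) is satisfied on its face — annual gross revenue is $788,000, below the $840,000 limit; no employee is paid on commission. As to paragraphs (h)–(m): (h) would limit (c) — at least one employee exceeds 30 hours/week — but (i) sets (h) aside: (i) is triggered — a current Standing Exemption Letter is held. (j) would limit (i) — the baseline figure is 321, meeting the 269 threshold — but (k) sets (j) aside: (k) operates against (j): the bakery is classified under the construction sector. (l) applies (a current Class B Approval is held), but is set aside by (m): (m) operates against (l): the reference index is 487, under the 571 limit. So (c) applies.
Exception (d) requires that the employer holds a current Schedule 6 Clearance from the Bramwell Office; but there is no Schedule 6 Clearance in force, so (d) is unavailable.

No — exception (c) applies; Yusuf's bakery is not required to enrol each employee in the state retirement plan.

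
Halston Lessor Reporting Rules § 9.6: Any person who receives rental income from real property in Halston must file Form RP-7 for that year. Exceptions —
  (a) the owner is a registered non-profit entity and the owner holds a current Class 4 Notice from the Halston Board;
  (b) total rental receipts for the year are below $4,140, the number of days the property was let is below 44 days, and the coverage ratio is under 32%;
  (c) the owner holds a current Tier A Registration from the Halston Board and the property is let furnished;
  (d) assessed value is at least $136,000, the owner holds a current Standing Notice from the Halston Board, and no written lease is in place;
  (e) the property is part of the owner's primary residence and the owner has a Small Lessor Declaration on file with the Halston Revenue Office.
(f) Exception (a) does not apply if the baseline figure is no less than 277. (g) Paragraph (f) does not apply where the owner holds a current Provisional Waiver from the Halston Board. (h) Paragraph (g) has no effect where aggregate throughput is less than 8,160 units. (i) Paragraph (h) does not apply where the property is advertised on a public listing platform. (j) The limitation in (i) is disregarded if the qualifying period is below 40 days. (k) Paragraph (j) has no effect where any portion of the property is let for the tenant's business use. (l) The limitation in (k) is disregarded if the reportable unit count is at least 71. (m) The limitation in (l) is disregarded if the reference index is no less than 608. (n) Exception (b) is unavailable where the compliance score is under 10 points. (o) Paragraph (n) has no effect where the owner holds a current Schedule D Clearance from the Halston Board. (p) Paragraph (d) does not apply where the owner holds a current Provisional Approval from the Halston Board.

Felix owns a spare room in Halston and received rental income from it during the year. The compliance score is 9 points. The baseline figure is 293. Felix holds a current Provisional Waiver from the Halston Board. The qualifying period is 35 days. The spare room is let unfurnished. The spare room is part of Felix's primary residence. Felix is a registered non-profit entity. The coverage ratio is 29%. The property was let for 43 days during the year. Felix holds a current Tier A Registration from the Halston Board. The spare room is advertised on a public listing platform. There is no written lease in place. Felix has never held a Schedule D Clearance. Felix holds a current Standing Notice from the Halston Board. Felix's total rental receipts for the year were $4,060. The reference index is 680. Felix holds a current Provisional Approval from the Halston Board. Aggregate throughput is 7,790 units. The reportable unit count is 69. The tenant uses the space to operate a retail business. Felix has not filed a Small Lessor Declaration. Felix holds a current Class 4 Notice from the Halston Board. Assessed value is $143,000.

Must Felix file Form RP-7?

All of (a)'s requirements are met (Felix is a registered non-profit; a current Class 4 Notice is held). Under paragraphs (f)–(m): (f) applies (the baseline figure is 293, meeting the 277 threshold), but is displaced by (g): (g) operates — a current Provisional Waiver is held. (h) applies (aggregate throughput is 7,790 units, less than the 8,160 units limit), but is displaced by (i): (i) is triggered — the property is publicly advertised. (j) would limit (i) — the qualifying period is 35 days, below the 40 days limit — but (k) sets (j) aside: (k) operates against (j): the space is let for business use. (l), which would lift (k), does not operate here — the reportable unit count is 69, short of 71. So (a) applies.
Exception (b) is satisfied on its face — total rental receipts for the year are $4,060, below the $4,140 limit; the number of days the property was let is 43 days, below the 44 days limit; the coverage ratio is 29%, under the 32% limit. However, paragraphs (n)–(o) must be considered: (n) applies — the compliance score is 9 points, under the 10 points limit. (o), which would lift (n), is not triggered — the Schedule D Clearance is not current. Exception (b) does not apply.
Exception (c) requires that the property is let furnished; but the property is let unfurnished, so (c) is unavailable.
Exception (d)'s conditions are all satisfied: assessed value is $143,000, meeting the $136,000 threshold; a current Standing Notice is held; there is no written lease. But: (p) is triggered — a current Provisional Approval is held. (d) is therefore removed.
Exception (e) requires that the owner has a Small Lessor Declaration on file with the Halston Revenue Office; but no Small Lessor Declaration is on file, so (e) is unavailable.

No — exception (a) applies; Felix is not required to file Form RP-7.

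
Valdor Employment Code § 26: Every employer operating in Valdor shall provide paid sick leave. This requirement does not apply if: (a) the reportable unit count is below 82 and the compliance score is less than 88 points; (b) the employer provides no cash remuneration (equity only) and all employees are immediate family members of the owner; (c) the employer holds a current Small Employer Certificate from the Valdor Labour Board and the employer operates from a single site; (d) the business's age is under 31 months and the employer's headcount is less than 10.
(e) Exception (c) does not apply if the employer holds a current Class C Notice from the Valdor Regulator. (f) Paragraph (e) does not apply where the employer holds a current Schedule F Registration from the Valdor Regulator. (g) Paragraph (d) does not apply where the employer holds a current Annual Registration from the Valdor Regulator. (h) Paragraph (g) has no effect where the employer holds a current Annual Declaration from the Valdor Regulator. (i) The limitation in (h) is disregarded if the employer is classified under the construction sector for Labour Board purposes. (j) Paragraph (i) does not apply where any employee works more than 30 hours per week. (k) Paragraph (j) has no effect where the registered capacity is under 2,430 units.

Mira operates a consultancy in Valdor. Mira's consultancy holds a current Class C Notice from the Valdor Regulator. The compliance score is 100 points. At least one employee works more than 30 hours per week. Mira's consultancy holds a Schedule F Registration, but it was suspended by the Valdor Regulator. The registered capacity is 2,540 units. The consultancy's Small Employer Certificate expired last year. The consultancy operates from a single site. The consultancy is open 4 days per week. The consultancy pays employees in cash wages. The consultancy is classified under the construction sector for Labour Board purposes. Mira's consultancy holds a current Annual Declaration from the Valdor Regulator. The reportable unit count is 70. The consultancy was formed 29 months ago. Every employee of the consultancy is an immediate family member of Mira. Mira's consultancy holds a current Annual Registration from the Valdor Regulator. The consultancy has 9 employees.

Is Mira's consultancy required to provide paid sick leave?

No — exception (d) applies; Mira's consultancy is not required to provide paid sick leave.

Exception (a) fails — the compliance score is 100 points, not less than 88 points.
Exception (b) does not apply: employees are paid cash wages.
Exception (c) requires that the employer holds a current Small Employer Certificate from the Valdor Labour Board; but the Small Employer Certificate has expired, so (c) is unavailable.
Exception (d)'s conditions are all satisfied: the business's age is 29 months, under the 31 months limit; the employer's headcount is 9, less than the 10 limit. Considering the limiting provisions: (g) would limit (d) — a current Annual Registration is held — but (h) sets (g) aside: (h) operates against (g): a current Annual Declaration is held. (i) would limit (h) — the consultancy is classified under the construction sector — but (j) sets (i) aside: (j) operates against (i): at least one employee exceeds 30 hours/week. (k), which would lift (j), does not operate here — the registered capacity is 2,540 units, not under 2,430 units. (d) remains available.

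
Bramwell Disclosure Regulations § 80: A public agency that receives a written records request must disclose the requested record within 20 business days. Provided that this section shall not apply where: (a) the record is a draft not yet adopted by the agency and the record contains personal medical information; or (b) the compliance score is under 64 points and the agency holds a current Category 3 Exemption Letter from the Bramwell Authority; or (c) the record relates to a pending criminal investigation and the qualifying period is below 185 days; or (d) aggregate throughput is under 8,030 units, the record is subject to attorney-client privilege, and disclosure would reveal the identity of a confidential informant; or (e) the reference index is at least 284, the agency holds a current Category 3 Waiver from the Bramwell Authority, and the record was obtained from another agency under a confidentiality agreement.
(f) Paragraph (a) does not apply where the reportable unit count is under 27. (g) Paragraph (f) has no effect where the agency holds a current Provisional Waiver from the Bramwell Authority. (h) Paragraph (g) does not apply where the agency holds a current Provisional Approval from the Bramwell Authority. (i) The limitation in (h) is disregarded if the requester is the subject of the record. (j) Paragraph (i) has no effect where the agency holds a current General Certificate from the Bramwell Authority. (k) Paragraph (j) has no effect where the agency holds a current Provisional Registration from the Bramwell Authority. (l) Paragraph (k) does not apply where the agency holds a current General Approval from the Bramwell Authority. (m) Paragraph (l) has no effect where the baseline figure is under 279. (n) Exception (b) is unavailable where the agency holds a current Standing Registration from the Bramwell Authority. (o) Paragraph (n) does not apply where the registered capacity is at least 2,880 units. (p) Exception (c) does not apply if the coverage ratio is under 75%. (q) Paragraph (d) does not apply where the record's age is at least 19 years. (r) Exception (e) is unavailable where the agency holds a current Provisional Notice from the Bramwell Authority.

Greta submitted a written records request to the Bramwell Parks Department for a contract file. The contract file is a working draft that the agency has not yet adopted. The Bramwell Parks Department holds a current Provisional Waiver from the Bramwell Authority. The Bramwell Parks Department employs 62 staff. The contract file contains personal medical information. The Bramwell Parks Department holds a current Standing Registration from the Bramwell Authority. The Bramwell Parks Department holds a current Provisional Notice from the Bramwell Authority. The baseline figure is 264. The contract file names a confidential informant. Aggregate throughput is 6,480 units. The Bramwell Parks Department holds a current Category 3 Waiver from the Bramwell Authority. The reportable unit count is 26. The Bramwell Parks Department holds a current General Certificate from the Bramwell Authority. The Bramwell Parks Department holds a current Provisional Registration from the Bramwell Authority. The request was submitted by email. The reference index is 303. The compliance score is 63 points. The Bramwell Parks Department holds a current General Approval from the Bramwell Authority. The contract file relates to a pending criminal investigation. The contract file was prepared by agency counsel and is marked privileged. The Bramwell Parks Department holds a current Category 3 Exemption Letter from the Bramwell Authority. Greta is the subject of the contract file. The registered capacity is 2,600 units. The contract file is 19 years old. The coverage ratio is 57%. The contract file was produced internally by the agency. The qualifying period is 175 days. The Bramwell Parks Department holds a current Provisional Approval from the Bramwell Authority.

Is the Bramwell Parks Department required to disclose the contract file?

Exception (a): the contract file is an unadopted draft; the contract file contains personal medical information — every condition holds. As to paragraphs (f)–(m): (f) would limit (a) — the reportable unit count is 26, under the 27 limit — but (g) sets (f) aside: (g) operates against (f): a current Provisional Waiver is held. (h) applies (a current Provisional Approval is held), but is set aside by (i): (i) is triggered — Greta is the subject of the contract file. (j) applies (a current General Certificate is held), but is overridden by (k): (k) operates against (j): a current Provisional Registration is held. (l) applies (a current General Approval is held), but is itself disapplied by (m): (m) operates against (l): the baseline figure is 264, under the 279 limit. So (a) applies.
Exception (b)'s conditions are all satisfied: the compliance score is 63 points, under the 64 points limit; a current Category 3 Exemption Letter is held. However, paragraphs (n)–(o) must be considered: (n) operates against (b): a current Standing Registration is held. (o) is not triggered (the registered capacity is 2,600 units, short of 2,880 units), so (n) stands. Exception (b) does not apply.
Exception (c) is satisfied on its face — the contract file relates to a pending investigation; the qualifying period is 175 days, below the 185 days limit. Turning to paragraph (p): (p) is engaged — the coverage ratio is 57%, under the 75% limit. So (c) is unavailable.
Exception (d): aggregate throughput is 6,480 units, under the 8,030 units limit; the contract file is privileged; the contract file names a confidential informant — every condition holds. But: (q) operates against (d): the record's age is 19 years, meeting the 19 years threshold. (d) is therefore removed.
Exception (e) does not apply: the contract file was produced internally.

No — exception (a) applies; the Bramwell Parks Department is not required to disclose the contract file.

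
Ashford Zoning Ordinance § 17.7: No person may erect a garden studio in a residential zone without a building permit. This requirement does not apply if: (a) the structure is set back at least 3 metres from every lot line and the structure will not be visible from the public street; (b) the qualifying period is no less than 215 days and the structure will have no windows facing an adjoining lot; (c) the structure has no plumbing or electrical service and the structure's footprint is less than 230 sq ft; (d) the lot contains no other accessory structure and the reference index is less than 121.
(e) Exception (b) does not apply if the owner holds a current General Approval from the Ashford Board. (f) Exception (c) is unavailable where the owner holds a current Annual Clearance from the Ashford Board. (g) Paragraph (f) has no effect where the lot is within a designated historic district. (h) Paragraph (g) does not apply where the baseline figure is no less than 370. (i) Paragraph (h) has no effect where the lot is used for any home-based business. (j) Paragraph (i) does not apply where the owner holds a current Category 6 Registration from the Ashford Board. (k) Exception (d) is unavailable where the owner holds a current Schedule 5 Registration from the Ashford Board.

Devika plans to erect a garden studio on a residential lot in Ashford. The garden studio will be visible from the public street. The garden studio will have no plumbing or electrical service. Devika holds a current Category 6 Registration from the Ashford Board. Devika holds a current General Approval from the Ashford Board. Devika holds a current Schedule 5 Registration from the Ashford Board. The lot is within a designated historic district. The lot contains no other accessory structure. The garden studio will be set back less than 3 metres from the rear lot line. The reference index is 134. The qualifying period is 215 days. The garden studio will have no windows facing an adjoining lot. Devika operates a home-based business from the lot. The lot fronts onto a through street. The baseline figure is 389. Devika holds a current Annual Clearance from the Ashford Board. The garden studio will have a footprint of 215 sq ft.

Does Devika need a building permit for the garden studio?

Yes — Devika must obtain a building permit.

Exception (a) requires that the structure is set back at least 3 metres from every lot line; but the rear setback is under 3 m, so (a) is unavailable.
All of (b)'s requirements are met (the qualifying period is 215 days, meeting the 215 days threshold; no windows face an adjoining lot). But: (e) applies — a current General Approval is held. (b) is therefore removed.
All of (c)'s requirements are met (there is no plumbing or electrical service; the structure's footprint is 215 sq ft, less than the 230 sq ft limit). However, paragraphs (f)–(j) must be considered: (f) operates against (c): a current Annual Clearance is held. (g) applies (the lot is in a historic district), but yields to (h): (h) applies — the baseline figure is 389, meeting the 370 threshold. (i) would limit (h) — a home-based business operates on the lot — but (j) sets (i) aside: (j) is engaged — a current Category 6 Registration is held. (c) is therefore removed.
Exception (d) requires that the reference index is less than 121; but the reference index is 134, not less than 121, so (d) is unavailable.
No exception is made out. Devika falls within the general rule.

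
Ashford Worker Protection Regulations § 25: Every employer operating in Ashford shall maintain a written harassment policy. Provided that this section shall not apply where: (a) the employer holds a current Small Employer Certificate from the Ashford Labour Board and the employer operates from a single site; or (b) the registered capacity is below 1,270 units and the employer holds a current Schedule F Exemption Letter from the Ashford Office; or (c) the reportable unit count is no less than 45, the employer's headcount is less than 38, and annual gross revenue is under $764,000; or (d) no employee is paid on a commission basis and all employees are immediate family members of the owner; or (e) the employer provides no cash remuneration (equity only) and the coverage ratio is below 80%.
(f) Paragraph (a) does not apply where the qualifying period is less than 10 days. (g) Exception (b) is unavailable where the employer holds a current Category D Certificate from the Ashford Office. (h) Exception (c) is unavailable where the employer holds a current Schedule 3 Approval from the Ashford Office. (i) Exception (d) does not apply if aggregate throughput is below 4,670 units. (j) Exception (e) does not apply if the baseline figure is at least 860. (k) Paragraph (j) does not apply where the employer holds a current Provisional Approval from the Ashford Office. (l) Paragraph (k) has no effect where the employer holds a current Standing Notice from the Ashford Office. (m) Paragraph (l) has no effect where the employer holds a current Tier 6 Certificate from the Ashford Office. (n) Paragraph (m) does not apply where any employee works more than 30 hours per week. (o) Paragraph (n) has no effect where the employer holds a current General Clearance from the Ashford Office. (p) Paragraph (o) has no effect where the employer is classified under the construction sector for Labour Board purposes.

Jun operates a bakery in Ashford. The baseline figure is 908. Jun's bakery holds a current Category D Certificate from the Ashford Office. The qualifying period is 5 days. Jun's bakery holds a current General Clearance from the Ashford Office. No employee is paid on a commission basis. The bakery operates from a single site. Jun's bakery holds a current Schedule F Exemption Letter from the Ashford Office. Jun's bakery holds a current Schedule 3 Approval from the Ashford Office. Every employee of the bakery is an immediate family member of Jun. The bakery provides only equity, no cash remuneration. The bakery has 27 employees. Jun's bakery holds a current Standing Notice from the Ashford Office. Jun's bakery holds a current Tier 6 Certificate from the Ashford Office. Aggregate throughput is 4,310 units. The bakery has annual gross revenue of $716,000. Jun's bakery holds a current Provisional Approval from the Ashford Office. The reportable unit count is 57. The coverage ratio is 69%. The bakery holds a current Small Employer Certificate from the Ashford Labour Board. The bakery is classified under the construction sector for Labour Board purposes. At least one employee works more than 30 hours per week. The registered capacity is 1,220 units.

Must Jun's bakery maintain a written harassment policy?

All of (a)'s requirements are met (a current Small Employer Certificate is held; the employer operates from a single site). But applying paragraph (f): (f) is engaged — the qualifying period is 5 days, less than the 10 days limit. (a) is therefore removed.
Exception (b) is satisfied on its face — the registered capacity is 1,220 units, below the 1,270 units limit; a current Schedule F Exemption Letter is held. But: (g) applies — a current Category D Certificate is held. Exception (b) does not apply.
Exception (c) is satisfied on its face — the reportable unit count is 57, meeting the 45 threshold; the employer's headcount is 27, less than the 38 limit; annual gross revenue is $716,000, under the $764,000 limit. Turning to paragraph (h): (h) operates against (c): a current Schedule 3 Approval is held. (c) is therefore removed.
Exception (d): no employee is paid on commission; every employee is an immediate family member — every condition holds. But: (i) is triggered — aggregate throughput is 4,310 units, below the 4,670 units limit. (d) is therefore removed.
Exception (e)'s conditions are all satisfied: remuneration is equity-only; the coverage ratio is 69%, below the 80% limit. But applying paragraphs (j)–(p): (j) operates — the baseline figure is 908, meeting the 860 threshold. (k) applies (a current Provisional Approval is held), but yields to (l): (l) operates against (k): a current Standing Notice is held. (m) applies (a current Tier 6 Certificate is held), but yields to (n): (n) operates — at least one employee exceeds 30 hours/week. (o) operates (a current General Clearance is held), but is overridden by (p): (p) applies — the bakery is classified under the construction sector. (e) is therefore removed.
None of the exceptions is available; § 25 applies in full.

Yes — Jun's bakery must maintain a written harassment policy.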